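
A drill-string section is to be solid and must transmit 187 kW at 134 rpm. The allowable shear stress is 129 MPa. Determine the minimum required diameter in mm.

80.7 mm

ω = 2π·134/60 = 14.03 rad/s, so T = P/ω = 187×10³ / 14.03 = 13330 N·m.
For a solid shaft τ_max = 16T/(πd³), so d = (16T/(π τ_allow))^(1/3) = (16·13330/(π·1.29×10^8))^(1/3) = 0.08073 m.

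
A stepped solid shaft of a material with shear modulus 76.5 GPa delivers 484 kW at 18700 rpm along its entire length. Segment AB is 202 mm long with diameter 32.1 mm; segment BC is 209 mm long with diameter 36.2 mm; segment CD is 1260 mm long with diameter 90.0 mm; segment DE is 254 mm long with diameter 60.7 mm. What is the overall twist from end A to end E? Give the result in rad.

0.0115 rad

ω = 2π·18700/60 = 1958 rad/s, so T = P/ω = 484×10³ / 1958 = 247.2 N·m.
J_AB = π(0.0321)⁴/32 = 1.04×10^-7 m⁴; J_BC = π(0.0362)⁴/32 = 1.69×10^-7 m⁴; J_CD = π(0.0900)⁴/32 = 6.44×10^-6 m⁴; J_DE = π(0.0607)⁴/32 = 1.33×10^-6 m⁴.
θ = (T/G)·Σ L_i/J_i = (247.2/76.5×10⁹)·(0.202/1.04×10^-7 + 0.209/1.69×10^-7 + 1.26/6.44×10^-6 + 0.254/1.33×10^-6) = 0.01151 rad.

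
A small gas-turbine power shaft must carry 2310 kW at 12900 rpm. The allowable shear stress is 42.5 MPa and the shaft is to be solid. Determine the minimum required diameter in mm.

59.0 mm

ω = 2π·12900/60 = 1351 rad/s, so T = P/ω = 2310×10³ / 1351 = 1710 N·m.
For a solid shaft τ_max = 16T/(πd³), so d = (16T/(π τ_allow))^(1/3) = (16·1710/(π·4.25×10^7))^(1/3) = 0.05896 m.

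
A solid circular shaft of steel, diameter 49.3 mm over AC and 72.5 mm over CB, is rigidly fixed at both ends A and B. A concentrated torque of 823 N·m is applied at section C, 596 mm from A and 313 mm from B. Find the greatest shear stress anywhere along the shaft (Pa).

Compatibility: T_A·a/J_AC = T_B·b/J_CB with T_A + T_B = T₀.
J_AC = 5.80×10^-7 m⁴, J_CB = 2.71×10^-6 m⁴, so T_A = T₀·(J_AC/a)/((J_AC/a)+(J_CB/b)) = 83.08 N·m, T_B = 739.9 N·m.
τ in each portion: τ_AC = 3.53×10^6 Pa, τ_CB = 9.89×10^6 Pa; maximum is in CB.
τ_max = T_CB·r/J = 739.9·0.0362/2.71×10^-6 = 9.889×10^6 Pa.

9.89e6 Pa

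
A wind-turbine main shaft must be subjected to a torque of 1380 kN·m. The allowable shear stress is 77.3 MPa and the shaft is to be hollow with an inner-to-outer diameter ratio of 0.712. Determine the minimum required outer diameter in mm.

For a hollow shaft with d_i/d_o = 0.712: τ_max = 16T/(π d_o³ (1−k⁴)), so d_o = [16T/(π τ_allow (1−k⁴))]^(1/3) = [16·1.380e6/(π·7.73×10^7·0.7430)]^(1/3) = 0.4965 m.

496 mm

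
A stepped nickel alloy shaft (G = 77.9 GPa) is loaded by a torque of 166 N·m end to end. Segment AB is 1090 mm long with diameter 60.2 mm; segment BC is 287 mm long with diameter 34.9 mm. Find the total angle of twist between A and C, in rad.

0.00600 rad

J_AB = π(0.0602)⁴/32 = 1.29×10^-6 m⁴; J_BC = π(0.0349)⁴/32 = 1.46×10^-7 m⁴.
θ = (T/G)·Σ L_i/J_i = (166.0/77.9×10⁹)·(1.09/1.29×10^-6 + 0.287/1.46×10^-7) = 6.000×10^-3 rad.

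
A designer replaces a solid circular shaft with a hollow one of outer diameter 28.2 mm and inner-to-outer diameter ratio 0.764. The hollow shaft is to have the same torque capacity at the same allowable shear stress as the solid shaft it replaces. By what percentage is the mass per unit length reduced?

Equal τ_max and T ⇒ the solid shaft needs d_s³ = d_o³(1−k⁴), so d_s = 28.2·(1−0.764⁴)^(1/3) = 24.54 mm.
Area ratio A_h/A_s = d_o²(1−k²)/d_s² = (1−k²)/(1−k⁴)^(2/3) = 0.5496.
Mass saving = 1 − 0.5496 = 45.0 %.

45.0 %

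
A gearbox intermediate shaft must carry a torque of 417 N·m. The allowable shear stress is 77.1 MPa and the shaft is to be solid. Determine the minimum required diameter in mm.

30.2 mm

For a solid shaft τ_max = 16T/(πd³), so d = (16T/(π τ_allow))^(1/3) = (16·417.0/(π·7.71×10^7))^(1/3) = 0.03020 m.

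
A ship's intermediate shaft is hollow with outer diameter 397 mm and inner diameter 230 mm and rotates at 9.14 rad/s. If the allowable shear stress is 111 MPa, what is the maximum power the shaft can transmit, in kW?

11100 kW

J = π(d_o⁴ − d_i⁴)/32 = π(0.397⁴ − 0.230⁴)/32 = 2.164×10^-3 m⁴.
T_max = τ_allow·J/r = 1.11×10^8 × 2.164×10^-3 / 0.199 = 1.210e6 N·m.
ω = 9.14 rad/s, so P_max = T_max·ω = 1.106×10^7 W.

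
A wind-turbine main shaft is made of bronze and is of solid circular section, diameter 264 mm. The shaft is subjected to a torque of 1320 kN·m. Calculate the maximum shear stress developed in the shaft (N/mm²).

J = πd⁴/32 = π(0.264)⁴/32 = 4.769×10^-4 m⁴.
τ_max = T·r/J = 1.320e6 × 0.132 / 4.769×10^-4 = 3.654×10^8 Pa.

365 N/mm²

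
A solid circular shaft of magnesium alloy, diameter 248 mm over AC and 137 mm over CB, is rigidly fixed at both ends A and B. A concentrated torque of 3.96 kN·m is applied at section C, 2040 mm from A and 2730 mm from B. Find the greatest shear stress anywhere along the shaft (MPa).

1.24 MPa

Compatibility: T_A·a/J_AC = T_B·b/J_CB with T_A + T_B = T₀.
J_AC = 3.71×10^-4 m⁴, J_CB = 3.46×10^-5 m⁴, so T_A = T₀·(J_AC/a)/((J_AC/a)+(J_CB/b)) = 3702 N·m, T_B = 257.6 N·m.
τ in each portion: τ_AC = 1.24×10^6 Pa, τ_CB = 5.10×10^5 Pa; maximum is in AC.
τ_max = T_AC·r/J = 3702·0.124/3.71×10^-4 = 1.236×10^6 Pa.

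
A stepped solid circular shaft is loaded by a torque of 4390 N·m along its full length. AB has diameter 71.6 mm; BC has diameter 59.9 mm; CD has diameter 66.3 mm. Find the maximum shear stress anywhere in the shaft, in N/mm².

Under the same torque, τ_max = 16T/(πd³) is largest where d is smallest — segment BC (d = 59.9 mm).
τ_max = 16·4390/(π·(0.0599)³) = 1.040×10^8 Pa.

104 N/mm²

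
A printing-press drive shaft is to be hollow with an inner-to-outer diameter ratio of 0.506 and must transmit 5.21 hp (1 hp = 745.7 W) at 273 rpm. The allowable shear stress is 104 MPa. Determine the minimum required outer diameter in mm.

19.2 mm

ω = 2π·273/60 = 28.59 rad/s, so T = P/ω = 5.21×745.7 / 28.59 = 135.9 N·m.
For a hollow shaft with d_i/d_o = 0.506: τ_max = 16T/(π d_o³ (1−k⁴)), so d_o = [16T/(π τ_allow (1−k⁴))]^(1/3) = [16·135.9/(π·1.04×10^8·0.9344)]^(1/3) = 0.01924 m.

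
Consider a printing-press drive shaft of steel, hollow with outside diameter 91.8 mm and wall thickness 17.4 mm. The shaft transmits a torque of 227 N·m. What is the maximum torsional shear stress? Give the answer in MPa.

J = π(d_o⁴ − d_i⁴)/32 = π(0.0918⁴ − 0.0570⁴)/32 = 5.936×10^-6 m⁴.
τ_max = T·r/J = 227.0 × 0.0459 / 5.936×10^-6 = 1.755×10^6 Pa.

1.76 MPa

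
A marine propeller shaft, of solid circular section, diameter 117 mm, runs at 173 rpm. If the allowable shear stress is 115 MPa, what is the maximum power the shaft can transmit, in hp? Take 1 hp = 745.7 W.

J = πd⁴/32 = π(0.117)⁴/32 = 1.840×10^-5 m⁴.
T_max = τ_allow·J/r = 1.15×10^8 × 1.840×10^-5 / 0.0585 = 36160 N·m.
ω = 2π·173/60 = 18.12 rad/s, so P_max = T_max·ω = 6.552×10^5 W.

879 hp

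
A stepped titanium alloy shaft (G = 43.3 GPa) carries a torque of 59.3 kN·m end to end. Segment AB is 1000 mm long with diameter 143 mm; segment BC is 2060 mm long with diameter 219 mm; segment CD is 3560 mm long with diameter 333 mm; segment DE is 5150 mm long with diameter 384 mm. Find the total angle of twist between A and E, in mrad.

J_AB = π(0.143)⁴/32 = 4.11×10^-5 m⁴; J_BC = π(0.219)⁴/32 = 2.26×10^-4 m⁴; J_CD = π(0.333)⁴/32 = 1.21×10^-3 m⁴; J_DE = π(0.384)⁴/32 = 2.13×10^-3 m⁴.
θ = (T/G)·Σ L_i/J_i = (59300/43.3×10⁹)·(1.00/4.11×10^-5 + 2.06/2.26×10^-4 + 3.56/1.21×10^-3 + 5.15/2.13×10^-3) = 0.05320 rad.

53.2 mrad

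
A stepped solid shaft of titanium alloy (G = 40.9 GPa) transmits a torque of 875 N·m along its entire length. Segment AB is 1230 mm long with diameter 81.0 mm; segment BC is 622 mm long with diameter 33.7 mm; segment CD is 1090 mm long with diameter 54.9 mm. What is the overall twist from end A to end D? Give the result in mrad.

J_AB = π(0.0810)⁴/32 = 4.23×10^-6 m⁴; J_BC = π(0.0337)⁴/32 = 1.27×10^-7 m⁴; J_CD = π(0.0549)⁴/32 = 8.92×10^-7 m⁴.
θ = (T/G)·Σ L_i/J_i = (875.0/40.9×10⁹)·(1.23/4.23×10^-6 + 0.622/1.27×10^-7 + 1.09/8.92×10^-7) = 0.1375 rad.

137 mrad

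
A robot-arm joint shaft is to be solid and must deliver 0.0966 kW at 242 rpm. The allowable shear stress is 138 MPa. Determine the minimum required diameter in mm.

ω = 2π·242/60 = 25.34 rad/s, so T = P/ω = 0.0966×10³ / 25.34 = 3.812 N·m.
For a solid shaft τ_max = 16T/(πd³), so d = (16T/(π τ_allow))^(1/3) = (16·3.812/(π·1.38×10^8))^(1/3) = 0.005201 m.

5.20 mm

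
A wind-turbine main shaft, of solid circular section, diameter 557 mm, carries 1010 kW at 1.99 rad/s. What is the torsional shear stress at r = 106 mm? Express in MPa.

ω = 1.99 rad/s, so T = P/ω = 1010×10³ / 1.990 = 507500 N·m.
J = πd⁴/32 = π(0.557)⁴/32 = 9.450×10^-3 m⁴.
Shear stress varies linearly with radius: τ = T·r/J = 507500 × 0.106 / 9.450×10^-3 = 5.693×10^6 Pa.

5.69 MPa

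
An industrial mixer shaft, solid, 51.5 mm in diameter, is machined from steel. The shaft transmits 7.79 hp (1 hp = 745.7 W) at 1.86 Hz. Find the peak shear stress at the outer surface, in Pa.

ω = 2π·1.86 = 11.69 rad/s, so T = P/ω = 7.79×745.7 / 11.69 = 497.1 N·m.
J = πd⁴/32 = π(0.0515)⁴/32 = 6.906×10^-7 m⁴.
τ_max = T·r/J = 497.1 × 0.0257 / 6.906×10^-7 = 1.853×10^7 Pa.

1.85e7 Pa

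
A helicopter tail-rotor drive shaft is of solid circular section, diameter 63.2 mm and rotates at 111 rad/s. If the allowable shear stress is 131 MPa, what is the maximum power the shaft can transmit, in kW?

721 kW

J = πd⁴/32 = π(0.0632)⁴/32 = 1.566×10^-6 m⁴.
T_max = τ_allow·J/r = 1.31×10^8 × 1.566×10^-6 / 0.0316 = 6493 N·m.
ω = 111 rad/s, so P_max = T_max·ω = 7.207×10^5 W.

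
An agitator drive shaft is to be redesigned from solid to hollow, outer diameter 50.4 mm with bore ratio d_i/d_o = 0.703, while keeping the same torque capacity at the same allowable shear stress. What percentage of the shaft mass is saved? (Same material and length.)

Equal τ_max and T ⇒ the solid shaft needs d_s³ = d_o³(1−k⁴), so d_s = 50.4·(1−0.703⁴)^(1/3) = 45.91 mm.
Area ratio A_h/A_s = d_o²(1−k²)/d_s² = (1−k²)/(1−k⁴)^(2/3) = 0.6096.
Mass saving = 1 − 0.6096 = 39.0 %.

39.0 %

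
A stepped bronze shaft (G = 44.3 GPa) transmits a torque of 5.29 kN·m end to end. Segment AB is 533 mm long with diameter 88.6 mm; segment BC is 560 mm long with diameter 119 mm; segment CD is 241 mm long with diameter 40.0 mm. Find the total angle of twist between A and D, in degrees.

7.36°

J_AB = π(0.0886)⁴/32 = 6.05×10^-6 m⁴; J_BC = π(0.119)⁴/32 = 1.97×10^-5 m⁴; J_CD = π(0.0400)⁴/32 = 2.51×10^-7 m⁴.
θ = (T/G)·Σ L_i/J_i = (5290/44.3×10⁹)·(0.533/6.05×10^-6 + 0.560/1.97×10^-5 + 0.241/2.51×10^-7) = 0.1284 rad.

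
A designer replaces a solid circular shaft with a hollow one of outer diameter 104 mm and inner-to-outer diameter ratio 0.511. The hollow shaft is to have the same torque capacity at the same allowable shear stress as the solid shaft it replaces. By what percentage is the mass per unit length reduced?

22.6 %

Equal τ_max and T ⇒ the solid shaft needs d_s³ = d_o³(1−k⁴), so d_s = 104·(1−0.511⁴)^(1/3) = 101.6 mm.
Area ratio A_h/A_s = d_o²(1−k²)/d_s² = (1−k²)/(1−k⁴)^(2/3) = 0.7745.
Mass saving = 1 − 0.7745 = 22.6 %.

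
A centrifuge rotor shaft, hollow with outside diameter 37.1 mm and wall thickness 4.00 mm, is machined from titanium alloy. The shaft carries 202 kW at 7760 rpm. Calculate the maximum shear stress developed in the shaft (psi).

5790 psi

ω = 2π·7760/60 = 812.6 rad/s, so T = P/ω = 202×10³ / 812.6 = 248.6 N·m.
J = π(d_o⁴ − d_i⁴)/32 = π(0.0371⁴ − 0.0291⁴)/32 = 1.156×10^-7 m⁴.
τ_max = T·r/J = 248.6 × 0.0186 / 1.156×10^-7 = 3.989×10^7 Pa.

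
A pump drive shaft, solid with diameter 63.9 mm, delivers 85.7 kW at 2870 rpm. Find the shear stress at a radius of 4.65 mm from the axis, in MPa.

0.810 MPa

ω = 2π·2870/60 = 300.5 rad/s, so T = P/ω = 85.7×10³ / 300.5 = 285.1 N·m.
J = πd⁴/32 = π(0.0639)⁴/32 = 1.637×10^-6 m⁴.
Shear stress varies linearly with radius: τ = T·r/J = 285.1 × 0.00465 / 1.637×10^-6 = 8.101×10^5 Pa.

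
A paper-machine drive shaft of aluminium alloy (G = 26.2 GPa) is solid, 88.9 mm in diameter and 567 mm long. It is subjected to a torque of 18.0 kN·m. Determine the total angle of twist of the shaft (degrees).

3.64°

J = πd⁴/32 = π(0.0889)⁴/32 = 6.132×10^-6 m⁴.
θ = T·L/(G·J) = 18000 × 0.567 / (26.2×10⁹ × 6.132×10^-6) = 0.06353 rad.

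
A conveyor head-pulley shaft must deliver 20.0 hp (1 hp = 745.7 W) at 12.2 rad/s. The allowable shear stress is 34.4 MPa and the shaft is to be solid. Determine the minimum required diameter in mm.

ω = 12.2 rad/s, so T = P/ω = 20.0×745.7 / 12.20 = 1222 N·m.
For a solid shaft τ_max = 16T/(πd³), so d = (16T/(π τ_allow))^(1/3) = (16·1222/(π·3.44×10^7))^(1/3) = 0.05657 m.

56.6 mm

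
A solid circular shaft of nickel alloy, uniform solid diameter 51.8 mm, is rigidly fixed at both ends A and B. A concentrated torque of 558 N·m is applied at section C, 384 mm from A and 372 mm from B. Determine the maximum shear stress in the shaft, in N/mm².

With uniform GJ and both ends fixed, compatibility θ_AC = θ_CB gives T_A·a = T_B·b, together with T_A + T_B = T₀.
T_A = T₀·b/(a+b) = 558.0·372/756.0 = 274.6 N·m; T_B = 283.4 N·m.
τ in each portion: τ_AC = 1.01×10^7 Pa, τ_CB = 1.04×10^7 Pa; maximum is in CB.
τ_max = T_CB·r/J = 283.4·0.0259/7.07×10^-7 = 1.039×10^7 Pa.

10.4 N/mm²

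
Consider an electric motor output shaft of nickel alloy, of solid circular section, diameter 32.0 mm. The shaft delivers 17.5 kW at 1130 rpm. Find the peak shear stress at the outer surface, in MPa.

23.0 MPa

ω = 2π·1130/60 = 118.3 rad/s, so T = P/ω = 17.5×10³ / 118.3 = 147.9 N·m.
J = πd⁴/32 = π(0.0320)⁴/32 = 1.029×10^-7 m⁴.
τ_max = T·r/J = 147.9 × 0.0160 / 1.029×10^-7 = 2.299×10^7 Pa.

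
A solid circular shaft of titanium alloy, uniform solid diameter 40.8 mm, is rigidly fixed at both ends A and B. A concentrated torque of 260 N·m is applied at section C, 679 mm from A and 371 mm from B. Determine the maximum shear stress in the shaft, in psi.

1830 psi

With uniform GJ and both ends fixed, compatibility θ_AC = θ_CB gives T_A·a = T_B·b, together with T_A + T_B = T₀.
T_A = T₀·b/(a+b) = 260.0·371/1050 = 91.87 N·m; T_B = 168.1 N·m.
τ in each portion: τ_AC = 6.89×10^6 Pa, τ_CB = 1.26×10^7 Pa; maximum is in CB.
τ_max = T_CB·r/J = 168.1·0.0204/2.72×10^-7 = 1.261×10^7 Pa.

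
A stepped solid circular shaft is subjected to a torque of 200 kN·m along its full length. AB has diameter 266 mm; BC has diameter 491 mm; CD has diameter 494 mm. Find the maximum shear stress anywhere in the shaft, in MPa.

Under the same torque, τ_max = 16T/(πd³) is largest where d is smallest — segment AB (d = 266 mm).
τ_max = 16·200000/(π·(0.266)³) = 5.412×10^7 Pa.

54.1 MPa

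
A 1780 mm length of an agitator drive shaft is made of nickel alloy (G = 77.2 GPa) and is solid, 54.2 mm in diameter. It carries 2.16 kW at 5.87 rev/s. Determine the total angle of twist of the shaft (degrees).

ω = 2π·5.87 = 36.88 rad/s, so T = P/ω = 2.16×10³ / 36.88 = 58.56 N·m.
J = πd⁴/32 = π(0.0542)⁴/32 = 8.472×10^-7 m⁴.
θ = T·L/(G·J) = 58.56 × 1.78 / (77.2×10⁹ × 8.472×10^-7) = 1.594×10^-3 rad.

0.0913°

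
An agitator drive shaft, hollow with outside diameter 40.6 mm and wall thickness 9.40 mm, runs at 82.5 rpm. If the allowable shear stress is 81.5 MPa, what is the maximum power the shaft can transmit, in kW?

8.48 kW

J = π(d_o⁴ − d_i⁴)/32 = π(0.0406⁴ − 0.0218⁴)/32 = 2.446×10^-7 m⁴.
T_max = τ_allow·J/r = 8.15×10^7 × 2.446×10^-7 / 0.0203 = 981.9 N·m.
ω = 2π·82.5/60 = 8.639 rad/s, so P_max = T_max·ω = 8483 W.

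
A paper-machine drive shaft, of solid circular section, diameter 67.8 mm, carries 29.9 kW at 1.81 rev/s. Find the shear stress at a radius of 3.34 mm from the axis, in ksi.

ω = 2π·1.81 = 11.37 rad/s, so T = P/ω = 29.9×10³ / 11.37 = 2629 N·m.
J = πd⁴/32 = π(0.0678)⁴/32 = 2.075×10^-6 m⁴.
Shear stress varies linearly with radius: τ = T·r/J = 2629 × 0.00334 / 2.075×10^-6 = 4.233×10^6 Pa.

0.614 ksi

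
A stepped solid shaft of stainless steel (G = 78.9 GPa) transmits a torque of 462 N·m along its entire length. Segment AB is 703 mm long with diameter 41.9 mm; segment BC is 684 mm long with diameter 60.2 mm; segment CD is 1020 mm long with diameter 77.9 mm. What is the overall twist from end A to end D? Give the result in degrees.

J_AB = π(0.0419)⁴/32 = 3.03×10^-7 m⁴; J_BC = π(0.0602)⁴/32 = 1.29×10^-6 m⁴; J_CD = π(0.0779)⁴/32 = 3.62×10^-6 m⁴.
θ = (T/G)·Σ L_i/J_i = (462.0/78.9×10⁹)·(0.703/3.03×10^-7 + 0.684/1.29×10^-6 + 1.02/3.62×10^-6) = 0.01836 rad.

1.05°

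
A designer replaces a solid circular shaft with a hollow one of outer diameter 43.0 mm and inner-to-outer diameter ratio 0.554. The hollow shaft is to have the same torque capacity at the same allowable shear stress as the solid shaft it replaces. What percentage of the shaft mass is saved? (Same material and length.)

Equal τ_max and T ⇒ the solid shaft needs d_s³ = d_o³(1−k⁴), so d_s = 43.0·(1−0.554⁴)^(1/3) = 41.61 mm.
Area ratio A_h/A_s = d_o²(1−k²)/d_s² = (1−k²)/(1−k⁴)^(2/3) = 0.7403.
Mass saving = 1 − 0.7403 = 26.0 %.

26.0 %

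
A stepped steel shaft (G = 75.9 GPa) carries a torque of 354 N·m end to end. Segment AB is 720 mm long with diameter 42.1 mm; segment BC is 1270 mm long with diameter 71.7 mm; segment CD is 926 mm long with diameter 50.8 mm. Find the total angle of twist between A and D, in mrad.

J_AB = π(0.0421)⁴/32 = 3.08×10^-7 m⁴; J_BC = π(0.0717)⁴/32 = 2.59×10^-6 m⁴; J_CD = π(0.0508)⁴/32 = 6.54×10^-7 m⁴.
θ = (T/G)·Σ L_i/J_i = (354.0/75.9×10⁹)·(0.720/3.08×10^-7 + 1.27/2.59×10^-6 + 0.926/6.54×10^-7) = 0.01978 rad.

19.8 mrad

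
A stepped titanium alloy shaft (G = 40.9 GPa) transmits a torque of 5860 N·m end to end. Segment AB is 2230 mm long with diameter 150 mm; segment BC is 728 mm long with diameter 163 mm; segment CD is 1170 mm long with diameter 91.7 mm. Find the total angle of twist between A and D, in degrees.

J_AB = π(0.150)⁴/32 = 4.97×10^-5 m⁴; J_BC = π(0.163)⁴/32 = 6.93×10^-5 m⁴; J_CD = π(0.0917)⁴/32 = 6.94×10^-6 m⁴.
θ = (T/G)·Σ L_i/J_i = (5860/40.9×10⁹)·(2.23/4.97×10^-5 + 0.728/6.93×10^-5 + 1.17/6.94×10^-6) = 0.03208 rad.

1.84°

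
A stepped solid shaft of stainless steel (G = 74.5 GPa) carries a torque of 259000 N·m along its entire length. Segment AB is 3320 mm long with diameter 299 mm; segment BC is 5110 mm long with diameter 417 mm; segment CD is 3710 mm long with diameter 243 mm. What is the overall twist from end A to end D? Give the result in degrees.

3.34°

J_AB = π(0.299)⁴/32 = 7.85×10^-4 m⁴; J_BC = π(0.417)⁴/32 = 2.97×10^-3 m⁴; J_CD = π(0.243)⁴/32 = 3.42×10^-4 m⁴.
θ = (T/G)·Σ L_i/J_i = (259000/74.5×10⁹)·(3.32/7.85×10^-4 + 5.11/2.97×10^-3 + 3.71/3.42×10^-4) = 0.05837 rad.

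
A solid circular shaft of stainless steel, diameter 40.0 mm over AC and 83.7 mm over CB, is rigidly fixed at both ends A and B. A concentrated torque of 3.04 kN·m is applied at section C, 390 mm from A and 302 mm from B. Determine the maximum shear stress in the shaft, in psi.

Compatibility: T_A·a/J_AC = T_B·b/J_CB with T_A + T_B = T₀.
J_AC = 2.51×10^-7 m⁴, J_CB = 4.82×10^-6 m⁴, so T_A = T₀·(J_AC/a)/((J_AC/a)+(J_CB/b)) = 118.0 N·m, T_B = 2922 N·m.
τ in each portion: τ_AC = 9.39×10^6 Pa, τ_CB = 2.54×10^7 Pa; maximum is in CB.
τ_max = T_CB·r/J = 2922·0.0418/4.82×10^-6 = 2.538×10^7 Pa.

3680 psi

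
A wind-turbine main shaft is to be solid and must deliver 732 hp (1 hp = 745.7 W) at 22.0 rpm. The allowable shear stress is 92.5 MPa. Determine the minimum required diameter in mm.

235 mm

ω = 2π·22.0/60 = 2.304 rad/s, so T = P/ω = 732×745.7 / 2.304 = 236900 N·m.
For a solid shaft τ_max = 16T/(πd³), so d = (16T/(π τ_allow))^(1/3) = (16·236900/(π·9.25×10^7))^(1/3) = 0.2354 m.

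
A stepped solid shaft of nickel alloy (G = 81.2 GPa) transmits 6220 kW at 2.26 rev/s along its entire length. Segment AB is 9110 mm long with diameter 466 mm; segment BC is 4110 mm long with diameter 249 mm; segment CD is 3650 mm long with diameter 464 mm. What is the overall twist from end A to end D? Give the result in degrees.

ω = 2π·2.26 = 14.20 rad/s, so T = P/ω = 6220×10³ / 14.20 = 438000 N·m.
J_AB = π(0.466)⁴/32 = 4.63×10^-3 m⁴; J_BC = π(0.249)⁴/32 = 3.77×10^-4 m⁴; J_CD = π(0.464)⁴/32 = 4.55×10^-3 m⁴.
θ = (T/G)·Σ L_i/J_i = (438000/81.2×10⁹)·(9.11/4.63×10^-3 + 4.11/3.77×10^-4 + 3.65/4.55×10^-3) = 0.07369 rad.

4.22°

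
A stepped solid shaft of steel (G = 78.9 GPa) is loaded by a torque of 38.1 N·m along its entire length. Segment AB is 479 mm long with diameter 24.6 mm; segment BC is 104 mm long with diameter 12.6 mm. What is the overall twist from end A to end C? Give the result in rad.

J_AB = π(0.0246)⁴/32 = 3.60×10^-8 m⁴; J_BC = π(0.0126)⁴/32 = 2.47×10^-9 m⁴.
θ = (T/G)·Σ L_i/J_i = (38.10/78.9×10⁹)·(0.479/3.60×10^-8 + 0.104/2.47×10^-9) = 0.02673 rad.

0.0267 rad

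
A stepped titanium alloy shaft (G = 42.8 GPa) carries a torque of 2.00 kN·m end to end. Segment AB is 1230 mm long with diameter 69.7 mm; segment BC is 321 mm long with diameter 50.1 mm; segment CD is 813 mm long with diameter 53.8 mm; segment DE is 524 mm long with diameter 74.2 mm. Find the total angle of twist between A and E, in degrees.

J_AB = π(0.0697)⁴/32 = 2.32×10^-6 m⁴; J_BC = π(0.0501)⁴/32 = 6.19×10^-7 m⁴; J_CD = π(0.0538)⁴/32 = 8.22×10^-7 m⁴; J_DE = π(0.0742)⁴/32 = 2.98×10^-6 m⁴.
θ = (T/G)·Σ L_i/J_i = (2000/42.8×10⁹)·(1.23/2.32×10^-6 + 0.321/6.19×10^-7 + 0.813/8.22×10^-7 + 0.524/2.98×10^-6) = 0.1035 rad.

5.93°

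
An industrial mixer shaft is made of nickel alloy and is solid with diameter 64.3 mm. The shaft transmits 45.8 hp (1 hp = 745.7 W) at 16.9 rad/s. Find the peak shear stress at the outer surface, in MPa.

38.7 MPa

ω = 16.9 rad/s, so T = P/ω = 45.8×745.7 / 16.90 = 2021 N·m.
J = πd⁴/32 = π(0.0643)⁴/32 = 1.678×10^-6 m⁴.
τ_max = T·r/J = 2021 × 0.0321 / 1.678×10^-6 = 3.872×10^7 Pa.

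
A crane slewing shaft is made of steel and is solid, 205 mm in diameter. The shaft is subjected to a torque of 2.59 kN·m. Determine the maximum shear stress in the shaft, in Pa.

1.53e6 Pa

J = πd⁴/32 = π(0.205)⁴/32 = 1.734×10^-4 m⁴.
τ_max = T·r/J = 2590 × 0.102 / 1.734×10^-4 = 1.531×10^6 Pa.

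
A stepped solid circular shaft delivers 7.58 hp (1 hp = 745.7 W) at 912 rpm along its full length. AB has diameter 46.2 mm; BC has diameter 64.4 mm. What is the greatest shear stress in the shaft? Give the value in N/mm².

3.06 N/mm²

ω = 2π·912/60 = 95.50 rad/s, so T = P/ω = 7.58×745.7 / 95.50 = 59.18 N·m.
Under the same torque, τ_max = 16T/(πd³) is largest where d is smallest — segment AB (d = 46.2 mm).
τ_max = 16·59.18/(π·(0.0462)³) = 3.057×10^6 Pa.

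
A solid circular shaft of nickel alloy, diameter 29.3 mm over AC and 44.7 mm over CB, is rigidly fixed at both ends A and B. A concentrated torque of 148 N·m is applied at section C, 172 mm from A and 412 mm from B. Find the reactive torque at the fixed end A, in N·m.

Compatibility: T_A·a/J_AC = T_B·b/J_CB with T_A + T_B = T₀.
J_AC = 7.24×10^-8 m⁴, J_CB = 3.92×10^-7 m⁴, so T_A = T₀·(J_AC/a)/((J_AC/a)+(J_CB/b)) = 45.38 N·m, T_B = 102.6 N·m.

45.4 N·m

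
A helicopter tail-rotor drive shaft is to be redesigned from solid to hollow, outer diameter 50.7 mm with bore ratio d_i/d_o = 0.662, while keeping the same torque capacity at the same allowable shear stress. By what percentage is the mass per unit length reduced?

Equal τ_max and T ⇒ the solid shaft needs d_s³ = d_o³(1−k⁴), so d_s = 50.7·(1−0.662⁴)^(1/3) = 47.22 mm.
Area ratio A_h/A_s = d_o²(1−k²)/d_s² = (1−k²)/(1−k⁴)^(2/3) = 0.6476.
Mass saving = 1 − 0.6476 = 35.2 %.

35.2 %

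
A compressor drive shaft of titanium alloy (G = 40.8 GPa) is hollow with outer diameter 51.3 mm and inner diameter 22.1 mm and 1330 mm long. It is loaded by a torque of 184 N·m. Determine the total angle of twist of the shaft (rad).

0.00914 rad

J = π(d_o⁴ − d_i⁴)/32 = π(0.0513⁴ − 0.0221⁴)/32 = 6.565×10^-7 m⁴.
θ = T·L/(G·J) = 184.0 × 1.33 / (40.8×10⁹ × 6.565×10^-7) = 9.136×10^-3 rad.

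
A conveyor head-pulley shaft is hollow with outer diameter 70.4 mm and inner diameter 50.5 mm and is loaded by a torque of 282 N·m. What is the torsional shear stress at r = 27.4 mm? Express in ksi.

0.632 ksi

J = π(d_o⁴ − d_i⁴)/32 = π(0.0704⁴ − 0.0505⁴)/32 = 1.773×10^-6 m⁴.
Shear stress varies linearly with radius: τ = T·r/J = 282.0 × 0.0274 / 1.773×10^-6 = 4.358×10^6 Pa.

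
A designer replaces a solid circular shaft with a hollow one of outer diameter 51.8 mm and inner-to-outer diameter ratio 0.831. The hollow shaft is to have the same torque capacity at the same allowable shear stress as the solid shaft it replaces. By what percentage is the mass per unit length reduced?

Equal τ_max and T ⇒ the solid shaft needs d_s³ = d_o³(1−k⁴), so d_s = 51.8·(1−0.831⁴)^(1/3) = 41.74 mm.
Area ratio A_h/A_s = d_o²(1−k²)/d_s² = (1−k²)/(1−k⁴)^(2/3) = 0.4766.
Mass saving = 1 − 0.4766 = 52.3 %.

52.3 %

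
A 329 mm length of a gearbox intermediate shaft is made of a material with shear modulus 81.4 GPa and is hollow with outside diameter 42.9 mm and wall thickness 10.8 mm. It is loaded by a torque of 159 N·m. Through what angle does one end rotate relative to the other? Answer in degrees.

0.118°

J = π(d_o⁴ − d_i⁴)/32 = π(0.0429⁴ − 0.0213⁴)/32 = 3.123×10^-7 m⁴.
θ = T·L/(G·J) = 159.0 × 0.329 / (81.4×10⁹ × 3.123×10^-7) = 2.058×10^-3 rad.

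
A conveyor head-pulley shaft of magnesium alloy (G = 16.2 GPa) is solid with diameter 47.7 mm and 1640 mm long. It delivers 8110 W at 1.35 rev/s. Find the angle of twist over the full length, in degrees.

10.9°

ω = 2π·1.35 = 8.482 rad/s, so T = P/ω = 8110 / 8.482 = 956.1 N·m.
J = πd⁴/32 = π(0.0477)⁴/32 = 5.082×10^-7 m⁴.
θ = T·L/(G·J) = 956.1 × 1.64 / (16.2×10⁹ × 5.082×10^-7) = 0.1904 rad.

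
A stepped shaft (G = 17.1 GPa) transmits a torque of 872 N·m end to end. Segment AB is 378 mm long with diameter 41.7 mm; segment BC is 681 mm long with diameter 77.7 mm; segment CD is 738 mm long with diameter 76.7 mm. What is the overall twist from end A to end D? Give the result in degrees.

4.91°

J_AB = π(0.0417)⁴/32 = 2.97×10^-7 m⁴; J_BC = π(0.0777)⁴/32 = 3.58×10^-6 m⁴; J_CD = π(0.0767)⁴/32 = 3.40×10^-6 m⁴.
θ = (T/G)·Σ L_i/J_i = (872.0/17.1×10⁹)·(0.378/2.97×10^-7 + 0.681/3.58×10^-6 + 0.738/3.40×10^-6) = 0.08571 rad.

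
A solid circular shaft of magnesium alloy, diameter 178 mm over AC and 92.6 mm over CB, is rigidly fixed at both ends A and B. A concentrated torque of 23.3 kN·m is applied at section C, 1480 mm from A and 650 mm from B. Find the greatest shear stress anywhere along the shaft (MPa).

Compatibility: T_A·a/J_AC = T_B·b/J_CB with T_A + T_B = T₀.
J_AC = 9.86×10^-5 m⁴, J_CB = 7.22×10^-6 m⁴, so T_A = T₀·(J_AC/a)/((J_AC/a)+(J_CB/b)) = 19970 N·m, T_B = 3330 N·m.
τ in each portion: τ_AC = 1.80×10^7 Pa, τ_CB = 2.14×10^7 Pa; maximum is in CB.
τ_max = T_CB·r/J = 3330·0.0463/7.22×10^-6 = 2.136×10^7 Pa.

21.4 MPa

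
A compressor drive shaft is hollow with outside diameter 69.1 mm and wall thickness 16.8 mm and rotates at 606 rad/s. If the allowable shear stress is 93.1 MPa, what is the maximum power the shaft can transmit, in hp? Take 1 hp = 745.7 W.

J = π(d_o⁴ − d_i⁴)/32 = π(0.0691⁴ − 0.0355⁴)/32 = 2.082×10^-6 m⁴.
T_max = τ_allow·J/r = 9.31×10^7 × 2.082×10^-6 / 0.0345 = 5611 N·m.
ω = 606 rad/s, so P_max = T_max·ω = 3.400×10^6 W.

4560 hp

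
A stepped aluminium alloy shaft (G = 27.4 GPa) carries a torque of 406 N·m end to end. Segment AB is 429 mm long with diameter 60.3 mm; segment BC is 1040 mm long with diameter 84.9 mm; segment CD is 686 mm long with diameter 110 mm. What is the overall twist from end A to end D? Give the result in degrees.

0.494°

J_AB = π(0.0603)⁴/32 = 1.30×10^-6 m⁴; J_BC = π(0.0849)⁴/32 = 5.10×10^-6 m⁴; J_CD = π(0.110)⁴/32 = 1.44×10^-5 m⁴.
θ = (T/G)·Σ L_i/J_i = (406.0/27.4×10⁹)·(0.429/1.30×10^-6 + 1.04/5.10×10^-6 + 0.686/1.44×10^-5) = 8.626×10^-3 rad.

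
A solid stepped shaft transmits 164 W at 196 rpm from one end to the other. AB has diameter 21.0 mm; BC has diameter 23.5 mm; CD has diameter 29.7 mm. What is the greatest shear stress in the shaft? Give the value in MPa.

ω = 2π·196/60 = 20.53 rad/s, so T = P/ω = 164 / 20.53 = 7.990 N·m.
Under the same torque, τ_max = 16T/(πd³) is largest where d is smallest — segment AB (d = 21.0 mm).
τ_max = 16·7.990/(π·(0.0210)³) = 4.394×10^6 Pa.

4.39 MPa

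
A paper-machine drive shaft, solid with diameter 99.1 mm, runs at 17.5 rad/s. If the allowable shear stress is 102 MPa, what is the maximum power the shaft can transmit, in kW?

J = πd⁴/32 = π(0.0991)⁴/32 = 9.469×10^-6 m⁴.
T_max = τ_allow·J/r = 1.02×10^8 × 9.469×10^-6 / 0.0495 = 19490 N·m.
ω = 17.5 rad/s, so P_max = T_max·ω = 3.411×10^5 W.

341 kW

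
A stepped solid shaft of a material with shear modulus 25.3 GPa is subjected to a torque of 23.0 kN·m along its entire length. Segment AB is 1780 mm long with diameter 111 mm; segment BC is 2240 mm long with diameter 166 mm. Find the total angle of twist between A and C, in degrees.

J_AB = π(0.111)⁴/32 = 1.49×10^-5 m⁴; J_BC = π(0.166)⁴/32 = 7.45×10^-5 m⁴.
θ = (T/G)·Σ L_i/J_i = (23000/25.3×10⁹)·(1.78/1.49×10^-5 + 2.24/7.45×10^-5) = 0.1359 rad.

7.79°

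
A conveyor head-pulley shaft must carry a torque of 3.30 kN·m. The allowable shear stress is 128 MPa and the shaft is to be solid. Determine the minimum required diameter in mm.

50.8 mm

For a solid shaft τ_max = 16T/(πd³), so d = (16T/(π τ_allow))^(1/3) = (16·3300/(π·1.28×10^8))^(1/3) = 0.05083 m.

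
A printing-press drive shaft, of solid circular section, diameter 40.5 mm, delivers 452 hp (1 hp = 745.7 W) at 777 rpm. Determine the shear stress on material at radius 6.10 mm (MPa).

95.7 MPa

ω = 2π·777/60 = 81.37 rad/s, so T = P/ω = 452×745.7 / 81.37 = 4142 N·m.
J = πd⁴/32 = π(0.0405)⁴/32 = 2.641×10^-7 m⁴.
Shear stress varies linearly with radius: τ = T·r/J = 4142 × 0.00610 / 2.641×10^-7 = 9.567×10^7 Pa.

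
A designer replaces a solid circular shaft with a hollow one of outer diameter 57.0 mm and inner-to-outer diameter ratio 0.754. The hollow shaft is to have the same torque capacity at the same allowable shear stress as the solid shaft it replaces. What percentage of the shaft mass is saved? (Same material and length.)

44.0 %

Equal τ_max and T ⇒ the solid shaft needs d_s³ = d_o³(1−k⁴), so d_s = 57.0·(1−0.754⁴)^(1/3) = 50.04 mm.
Area ratio A_h/A_s = d_o²(1−k²)/d_s² = (1−k²)/(1−k⁴)^(2/3) = 0.5598.
Mass saving = 1 − 0.5598 = 44.0 %.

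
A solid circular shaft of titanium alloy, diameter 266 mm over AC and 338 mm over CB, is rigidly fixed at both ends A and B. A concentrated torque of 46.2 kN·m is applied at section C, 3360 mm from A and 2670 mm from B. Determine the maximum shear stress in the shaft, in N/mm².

Compatibility: T_A·a/J_AC = T_B·b/J_CB with T_A + T_B = T₀.
J_AC = 4.92×10^-4 m⁴, J_CB = 1.28×10^-3 m⁴, so T_A = T₀·(J_AC/a)/((J_AC/a)+(J_CB/b)) = 10790 N·m, T_B = 35410 N·m.
τ in each portion: τ_AC = 2.92×10^6 Pa, τ_CB = 4.67×10^6 Pa; maximum is in CB.
τ_max = T_CB·r/J = 35410·0.169/1.28×10^-3 = 4.670×10^6 Pa.

4.67 N/mm²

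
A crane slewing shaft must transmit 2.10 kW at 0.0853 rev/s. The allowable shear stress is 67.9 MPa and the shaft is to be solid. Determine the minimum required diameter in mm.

ω = 2π·0.0853 = 0.5360 rad/s, so T = P/ω = 2.10×10³ / 0.5360 = 3918 N·m.
For a solid shaft τ_max = 16T/(πd³), so d = (16T/(π τ_allow))^(1/3) = (16·3918/(π·6.79×10^7))^(1/3) = 0.06649 m.

66.5 mm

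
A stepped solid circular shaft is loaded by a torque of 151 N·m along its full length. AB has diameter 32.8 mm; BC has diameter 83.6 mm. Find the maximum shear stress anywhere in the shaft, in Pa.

Under the same torque, τ_max = 16T/(πd³) is largest where d is smallest — segment AB (d = 32.8 mm).
τ_max = 16·151.0/(π·(0.0328)³) = 2.179×10^7 Pa.

2.18e7 Pa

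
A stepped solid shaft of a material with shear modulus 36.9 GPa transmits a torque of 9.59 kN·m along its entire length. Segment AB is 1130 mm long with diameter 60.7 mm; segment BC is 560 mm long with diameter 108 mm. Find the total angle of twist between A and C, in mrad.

J_AB = π(0.0607)⁴/32 = 1.33×10^-6 m⁴; J_BC = π(0.108)⁴/32 = 1.34×10^-5 m⁴.
θ = (T/G)·Σ L_i/J_i = (9590/36.9×10⁹)·(1.13/1.33×10^-6 + 0.560/1.34×10^-5) = 0.2312 rad.

231 mrad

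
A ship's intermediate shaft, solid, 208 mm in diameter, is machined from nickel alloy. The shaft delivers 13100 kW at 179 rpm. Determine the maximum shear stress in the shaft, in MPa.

ω = 2π·179/60 = 18.74 rad/s, so T = P/ω = 13100×10³ / 18.74 = 698900 N·m.
J = πd⁴/32 = π(0.208)⁴/32 = 1.838×10^-4 m⁴.
τ_max = T·r/J = 698900 × 0.104 / 1.838×10^-4 = 3.955×10^8 Pa.

396 MPa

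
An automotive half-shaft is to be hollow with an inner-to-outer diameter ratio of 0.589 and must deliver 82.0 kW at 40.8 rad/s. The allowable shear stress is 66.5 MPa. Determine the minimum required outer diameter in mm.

ω = 40.8 rad/s, so T = P/ω = 82.0×10³ / 40.80 = 2010 N·m.
For a hollow shaft with d_i/d_o = 0.589: τ_max = 16T/(π d_o³ (1−k⁴)), so d_o = [16T/(π τ_allow (1−k⁴))]^(1/3) = [16·2010/(π·6.65×10^7·0.8796)]^(1/3) = 0.05593 m.

55.9 mm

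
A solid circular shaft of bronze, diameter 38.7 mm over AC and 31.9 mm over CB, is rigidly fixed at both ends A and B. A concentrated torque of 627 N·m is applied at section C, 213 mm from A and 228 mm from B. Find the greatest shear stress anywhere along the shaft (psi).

5580 psi

Compatibility: T_A·a/J_AC = T_B·b/J_CB with T_A + T_B = T₀.
J_AC = 2.20×10^-7 m⁴, J_CB = 1.02×10^-7 m⁴, so T_A = T₀·(J_AC/a)/((J_AC/a)+(J_CB/b)) = 438.1 N·m, T_B = 188.9 N·m.
τ in each portion: τ_AC = 3.85×10^7 Pa, τ_CB = 2.96×10^7 Pa; maximum is in AC.
τ_max = T_AC·r/J = 438.1·0.0194/2.20×10^-7 = 3.849×10^7 Pa.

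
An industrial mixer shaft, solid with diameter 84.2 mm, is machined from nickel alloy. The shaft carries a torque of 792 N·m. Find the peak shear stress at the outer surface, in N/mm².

J = πd⁴/32 = π(0.0842)⁴/32 = 4.935×10^-6 m⁴.
τ_max = T·r/J = 792.0 × 0.0421 / 4.935×10^-6 = 6.757×10^6 Pa.

6.76 N/mm²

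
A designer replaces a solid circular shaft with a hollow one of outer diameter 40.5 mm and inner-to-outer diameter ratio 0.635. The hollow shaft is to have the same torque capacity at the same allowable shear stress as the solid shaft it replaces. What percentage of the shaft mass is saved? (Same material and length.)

32.8 %

Equal τ_max and T ⇒ the solid shaft needs d_s³ = d_o³(1−k⁴), so d_s = 40.5·(1−0.635⁴)^(1/3) = 38.17 mm.
Area ratio A_h/A_s = d_o²(1−k²)/d_s² = (1−k²)/(1−k⁴)^(2/3) = 0.6717.
Mass saving = 1 − 0.6717 = 32.8 %.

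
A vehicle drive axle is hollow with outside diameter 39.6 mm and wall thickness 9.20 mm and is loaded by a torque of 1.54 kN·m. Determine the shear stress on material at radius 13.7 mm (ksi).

13.8 ksi

J = π(d_o⁴ − d_i⁴)/32 = π(0.0396⁴ − 0.0212⁴)/32 = 2.216×10^-7 m⁴.
Shear stress varies linearly with radius: τ = T·r/J = 1540 × 0.0137 / 2.216×10^-7 = 9.521×10^7 Pa.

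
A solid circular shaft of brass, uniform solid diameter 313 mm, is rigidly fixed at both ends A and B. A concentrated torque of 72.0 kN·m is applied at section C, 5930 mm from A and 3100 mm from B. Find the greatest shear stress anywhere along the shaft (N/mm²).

With uniform GJ and both ends fixed, compatibility θ_AC = θ_CB gives T_A·a = T_B·b, together with T_A + T_B = T₀.
T_A = T₀·b/(a+b) = 72000·3100/9030 = 24720 N·m; T_B = 47280 N·m.
τ in each portion: τ_AC = 4.11×10^6 Pa, τ_CB = 7.85×10^6 Pa; maximum is in CB.
τ_max = T_CB·r/J = 47280·0.157/9.42×10^-4 = 7.853×10^6 Pa.

7.85 N/mm²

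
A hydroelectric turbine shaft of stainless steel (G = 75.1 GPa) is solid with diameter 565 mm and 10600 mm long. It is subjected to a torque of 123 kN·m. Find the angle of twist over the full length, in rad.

J = πd⁴/32 = π(0.565)⁴/32 = 0.01000 m⁴.
θ = T·L/(G·J) = 123000 × 10.6 / (75.1×10⁹ × 0.01000) = 1.735×10^-3 rad.

0.00174 rad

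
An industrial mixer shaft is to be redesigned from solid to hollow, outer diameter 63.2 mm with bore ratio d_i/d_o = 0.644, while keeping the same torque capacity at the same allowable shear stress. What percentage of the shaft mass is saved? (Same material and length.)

33.6 %

Equal τ_max and T ⇒ the solid shaft needs d_s³ = d_o³(1−k⁴), so d_s = 63.2·(1−0.644⁴)^(1/3) = 59.35 mm.
Area ratio A_h/A_s = d_o²(1−k²)/d_s² = (1−k²)/(1−k⁴)^(2/3) = 0.6637.
Mass saving = 1 − 0.6637 = 33.6 %.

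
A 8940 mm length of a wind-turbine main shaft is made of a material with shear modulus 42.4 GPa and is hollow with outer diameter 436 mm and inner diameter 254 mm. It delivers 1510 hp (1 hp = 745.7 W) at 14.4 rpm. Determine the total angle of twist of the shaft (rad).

ω = 2π·14.4/60 = 1.508 rad/s, so T = P/ω = 1510×745.7 / 1.508 = 746700 N·m.
J = π(d_o⁴ − d_i⁴)/32 = π(0.436⁴ − 0.254⁴)/32 = 3.139×10^-3 m⁴.
θ = T·L/(G·J) = 746700 × 8.94 / (42.4×10⁹ × 3.139×10^-3) = 0.05016 rad.

0.0502 rad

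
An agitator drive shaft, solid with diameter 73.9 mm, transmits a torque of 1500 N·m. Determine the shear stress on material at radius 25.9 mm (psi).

1920 psi

J = πd⁴/32 = π(0.0739)⁴/32 = 2.928×10^-6 m⁴.
Shear stress varies linearly with radius: τ = T·r/J = 1500 × 0.0259 / 2.928×10^-6 = 1.327×10^7 Pa.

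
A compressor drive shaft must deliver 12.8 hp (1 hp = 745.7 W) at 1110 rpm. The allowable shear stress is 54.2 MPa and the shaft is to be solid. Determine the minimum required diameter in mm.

19.8 mm

ω = 2π·1110/60 = 116.2 rad/s, so T = P/ω = 12.8×745.7 / 116.2 = 82.12 N·m.
For a solid shaft τ_max = 16T/(πd³), so d = (16T/(π τ_allow))^(1/3) = (16·82.12/(π·5.42×10^7))^(1/3) = 0.01976 m.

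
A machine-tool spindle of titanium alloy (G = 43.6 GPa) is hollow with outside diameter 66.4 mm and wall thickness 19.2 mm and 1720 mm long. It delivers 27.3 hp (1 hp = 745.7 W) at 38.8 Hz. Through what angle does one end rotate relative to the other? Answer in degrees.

0.102°

ω = 2π·38.8 = 243.8 rad/s, so T = P/ω = 27.3×745.7 / 243.8 = 83.51 N·m.
J = π(d_o⁴ − d_i⁴)/32 = π(0.0664⁴ − 0.0280⁴)/32 = 1.848×10^-6 m⁴.
θ = T·L/(G·J) = 83.51 × 1.72 / (43.6×10⁹ × 1.848×10^-6) = 1.783×10^-3 rad.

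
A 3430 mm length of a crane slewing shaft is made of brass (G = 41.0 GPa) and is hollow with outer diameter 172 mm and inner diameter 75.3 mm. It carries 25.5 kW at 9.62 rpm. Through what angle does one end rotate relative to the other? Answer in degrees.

1.47°

ω = 2π·9.62/60 = 1.007 rad/s, so T = P/ω = 25.5×10³ / 1.007 = 25310 N·m.
J = π(d_o⁴ − d_i⁴)/32 = π(0.172⁴ − 0.0753⁴)/32 = 8.277×10^-5 m⁴.
θ = T·L/(G·J) = 25310 × 3.43 / (41.0×10⁹ × 8.277×10^-5) = 0.02559 rad.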